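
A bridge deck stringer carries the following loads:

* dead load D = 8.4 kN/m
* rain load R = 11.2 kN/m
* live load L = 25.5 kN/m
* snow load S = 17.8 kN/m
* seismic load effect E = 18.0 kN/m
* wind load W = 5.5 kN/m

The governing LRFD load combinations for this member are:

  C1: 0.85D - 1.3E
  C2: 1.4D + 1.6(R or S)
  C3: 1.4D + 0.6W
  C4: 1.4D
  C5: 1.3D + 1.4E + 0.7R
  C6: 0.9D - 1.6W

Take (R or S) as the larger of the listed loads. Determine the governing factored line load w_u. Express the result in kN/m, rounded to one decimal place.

44.0 kN/m

(R or S) → S = 17.8 kN/m.
C1: 0.85(8.4) - 1.3(18.0) = 7.1 - 23.4 = -16.3
C2: 1.4(8.4) + 1.6(17.8) = 40.2
C3: 1.4(8.4) + 0.6(5.5) = 11.8 + 3.3 = 15.1
C4: 1.4(8.4) = 11.8
C5: 1.3(8.4) + 1.4(18.0) + 0.7(11.2) = 44.0
C6: 0.9(8.4) - 1.6(5.5) = 7.6 - 8.8 = -1.2
Combination 5 governs: w_u = 44.0 kN/m.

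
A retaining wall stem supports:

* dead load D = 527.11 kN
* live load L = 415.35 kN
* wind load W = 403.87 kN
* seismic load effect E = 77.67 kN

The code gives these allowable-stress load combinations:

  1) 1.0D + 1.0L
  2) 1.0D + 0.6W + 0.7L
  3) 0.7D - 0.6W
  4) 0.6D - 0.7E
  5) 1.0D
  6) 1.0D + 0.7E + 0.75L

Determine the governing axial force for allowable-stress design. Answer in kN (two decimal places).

1060.18 kN

1) 1.0(527.11) + 1.0(415.35) = 527.11 + 415.35 = 942.46
2) 1.0(527.11) + 0.6(403.87) + 0.7(415.35) = 527.11 + 242.32 + 290.75 = 1060.18
3) 0.7(527.11) - 0.6(403.87) = 368.98 - 242.32 = 126.66
4) 0.6(527.11) - 0.7(77.67) = 316.27 - 54.37 = 261.90
5) 1.0(527.11) = 527.11
6) 1.0(527.11) + 0.7(77.67) + 0.75(415.35) = 527.11 + 54.37 + 311.51 = 892.99
Maximum is from combination 2.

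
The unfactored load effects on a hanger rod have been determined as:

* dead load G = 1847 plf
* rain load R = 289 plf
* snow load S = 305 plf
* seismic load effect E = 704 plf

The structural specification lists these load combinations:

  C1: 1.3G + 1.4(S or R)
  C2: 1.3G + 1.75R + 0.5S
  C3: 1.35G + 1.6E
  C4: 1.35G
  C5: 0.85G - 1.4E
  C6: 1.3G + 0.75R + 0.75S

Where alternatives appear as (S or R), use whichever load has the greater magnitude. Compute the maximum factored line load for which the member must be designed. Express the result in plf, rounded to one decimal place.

(S or R) → S = 305 plf.
C1: 1.3(1847) + 1.4(305) = 2401.1 + 427.0 = 2828.1
C2: 1.3(1847) + 1.75(289) + 0.5(305) = 2401.1 + 505.8 + 152.5 = 3059.4
C3: 1.35(1847) + 1.6(704) = 2493.5 + 1126.4 = 3619.9
C4: 1.35(1847) = 2493.5
C5: 0.85(1847) - 1.4(704) = 1570.0 - 985.6 = 584.4
C6: 1.3(1847) + 0.75(289) + 0.75(305) = 2846.6
The controlling combination is 3, giving 3619.9 plf.

3619.9 plf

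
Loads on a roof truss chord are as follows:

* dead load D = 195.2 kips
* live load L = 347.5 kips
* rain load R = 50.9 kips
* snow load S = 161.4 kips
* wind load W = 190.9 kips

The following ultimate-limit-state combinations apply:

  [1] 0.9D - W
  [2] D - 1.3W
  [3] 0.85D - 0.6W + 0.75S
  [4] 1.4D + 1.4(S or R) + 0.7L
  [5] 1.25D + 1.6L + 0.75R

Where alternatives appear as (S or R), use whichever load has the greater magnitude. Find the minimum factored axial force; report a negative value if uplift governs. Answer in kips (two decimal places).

-52.97 kips

(S or R) → S = 161.4 kips.
[1] 0.9(195.2) - 1.0(190.9) = 175.68 - 190.90 = -15.22
[2] 1.0(195.2) - 1.3(190.9) = 195.20 - 248.17 = -52.97
[3] 0.85(195.2) - 0.6(190.9) + 0.75(161.4) = 165.92 - 114.54 + 121.05 = 172.43
[4] 1.4(195.2) + 1.4(161.4) + 0.7(347.5) = 273.28 + 225.96 + 243.25 = 742.49
[5] 1.25(195.2) + 1.6(347.5) + 0.75(50.9) = 244.00 + 556.00 + 38.18 = 838.18
Combination 2 gives the minimum: -52.97 kips.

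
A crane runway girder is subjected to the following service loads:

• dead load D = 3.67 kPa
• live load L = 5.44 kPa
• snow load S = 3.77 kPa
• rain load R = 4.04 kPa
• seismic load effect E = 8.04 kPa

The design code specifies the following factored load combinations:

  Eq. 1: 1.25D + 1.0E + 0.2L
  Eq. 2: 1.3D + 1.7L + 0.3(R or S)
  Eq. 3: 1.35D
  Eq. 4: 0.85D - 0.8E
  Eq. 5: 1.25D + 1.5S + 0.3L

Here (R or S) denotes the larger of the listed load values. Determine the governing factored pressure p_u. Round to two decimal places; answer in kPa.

15.23 kPa

(R or S) → R = 4.04 kPa.
Eq. 1: 1.25(3.67) + 1.0(8.04) + 0.2(5.44) = 13.72
Eq. 2: 1.3(3.67) + 1.7(5.44) + 0.3(4.04) = 15.23
Eq. 3: 1.35(3.67) = 4.95
Eq. 4: 0.85(3.67) - 0.8(8.04) = -3.31
Eq. 5: 1.25(3.67) + 1.5(3.77) + 0.3(5.44) = 11.87
Combination 2 governs: p_u = 15.23 kPa.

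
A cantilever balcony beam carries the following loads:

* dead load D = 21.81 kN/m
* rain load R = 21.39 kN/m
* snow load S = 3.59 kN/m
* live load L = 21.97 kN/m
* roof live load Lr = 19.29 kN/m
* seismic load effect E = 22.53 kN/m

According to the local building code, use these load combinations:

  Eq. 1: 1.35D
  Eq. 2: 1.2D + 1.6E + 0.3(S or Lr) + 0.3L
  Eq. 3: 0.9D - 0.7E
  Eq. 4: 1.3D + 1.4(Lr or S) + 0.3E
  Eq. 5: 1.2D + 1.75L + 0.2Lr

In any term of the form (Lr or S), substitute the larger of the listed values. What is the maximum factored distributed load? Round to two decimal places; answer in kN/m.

74.60 kN/m

(S or Lr) → Lr = 19.29 kN/m; (Lr or S) → Lr = 19.29 kN/m.
Eq. 1: 1.35(21.81) = 29.44
Eq. 2: 1.2(21.81) + 1.6(22.53) + 0.3(19.29) + 0.3(21.97) = 74.60
Eq. 3: 0.9(21.81) - 0.7(22.53) = 3.86
Eq. 4: 1.3(21.81) + 1.4(19.29) + 0.3(22.53) = 62.12
Eq. 5: 1.2(21.81) + 1.75(21.97) + 0.2(19.29) = 68.48
The controlling combination is 2, giving 74.60 kN/m.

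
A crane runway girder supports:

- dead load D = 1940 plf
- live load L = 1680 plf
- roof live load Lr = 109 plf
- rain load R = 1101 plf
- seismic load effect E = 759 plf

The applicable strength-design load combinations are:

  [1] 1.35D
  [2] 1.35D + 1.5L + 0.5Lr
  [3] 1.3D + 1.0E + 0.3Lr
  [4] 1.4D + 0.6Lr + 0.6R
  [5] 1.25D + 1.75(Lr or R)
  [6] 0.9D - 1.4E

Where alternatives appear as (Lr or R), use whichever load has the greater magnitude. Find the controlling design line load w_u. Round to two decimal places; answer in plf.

5193.50 plf

(Lr or R) → R = 1101 plf.
[1] 1.35(1940) = 2619.00
[2] 1.35(1940) + 1.5(1680) + 0.5(109) = 5193.50
[3] 1.3(1940) + 1.0(759) + 0.3(109) = 3313.70
[4] 1.4(1940) + 0.6(109) + 0.6(1101) = 3442.00
[5] 1.25(1940) + 1.75(1101) = 4351.75
[6] 0.9(1940) - 1.4(759) = 683.40
Maximum is from combination 2.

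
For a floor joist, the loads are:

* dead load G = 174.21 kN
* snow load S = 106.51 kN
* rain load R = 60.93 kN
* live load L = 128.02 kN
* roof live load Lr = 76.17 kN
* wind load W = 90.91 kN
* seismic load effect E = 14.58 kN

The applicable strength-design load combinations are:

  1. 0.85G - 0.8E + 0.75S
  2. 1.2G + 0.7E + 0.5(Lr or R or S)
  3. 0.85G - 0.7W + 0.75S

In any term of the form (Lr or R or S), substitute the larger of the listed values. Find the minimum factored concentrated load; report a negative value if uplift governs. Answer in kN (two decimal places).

164.32 kN

(Lr or R or S) → S = 106.51 kN.
1. 0.85(174.21) - 0.8(14.58) + 0.75(106.51) = 148.08 - 11.66 + 79.88 = 216.30
2. 1.2(174.21) + 0.7(14.58) + 0.5(106.51) = 272.51
3. 0.85(174.21) - 0.7(90.91) + 0.75(106.51) = 148.08 - 63.64 + 79.88 = 164.32
Combination 3 gives the minimum: 164.32 kN.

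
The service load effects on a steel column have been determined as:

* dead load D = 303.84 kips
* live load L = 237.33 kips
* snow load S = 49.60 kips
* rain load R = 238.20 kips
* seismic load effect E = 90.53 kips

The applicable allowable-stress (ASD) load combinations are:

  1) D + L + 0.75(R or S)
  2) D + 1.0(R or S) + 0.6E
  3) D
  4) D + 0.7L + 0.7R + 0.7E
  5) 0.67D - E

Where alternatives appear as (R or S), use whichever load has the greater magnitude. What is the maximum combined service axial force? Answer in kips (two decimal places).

(R or S) → R = 238.20 kips.
1) 1.0(303.84) + 1.0(237.33) + 0.75(238.20) = 303.84 + 237.33 + 178.65 = 719.82
2) 1.0(303.84) + 1.0(238.20) + 0.6(90.53) = 303.84 + 238.20 + 54.32 = 596.36
3) 1.0(303.84) = 303.84
4) 1.0(303.84) + 0.7(237.33) + 0.7(238.20) + 0.7(90.53) = 303.84 + 166.13 + 166.74 + 63.37 = 700.08
5) 0.67(303.84) - 1.0(90.53) = 203.57 - 90.53 = 113.04
Combination 1 governs: P = 719.82 kips.

719.82 kips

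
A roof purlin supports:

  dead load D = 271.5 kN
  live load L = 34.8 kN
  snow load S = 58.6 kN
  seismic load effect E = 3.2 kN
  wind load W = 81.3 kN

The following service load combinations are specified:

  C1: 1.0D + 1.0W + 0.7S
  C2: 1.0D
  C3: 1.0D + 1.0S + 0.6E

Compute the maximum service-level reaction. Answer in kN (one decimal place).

C1: 1.0(271.5) + 1.0(81.3) + 0.7(58.6) = 271.5 + 81.3 + 41.0 = 393.8
C2: 1.0(271.5) = 271.5
C3: 1.0(271.5) + 1.0(58.6) + 0.6(3.2) = 271.5 + 58.6 + 1.9 = 332.0
Maximum is from combination 1.

393.8 kN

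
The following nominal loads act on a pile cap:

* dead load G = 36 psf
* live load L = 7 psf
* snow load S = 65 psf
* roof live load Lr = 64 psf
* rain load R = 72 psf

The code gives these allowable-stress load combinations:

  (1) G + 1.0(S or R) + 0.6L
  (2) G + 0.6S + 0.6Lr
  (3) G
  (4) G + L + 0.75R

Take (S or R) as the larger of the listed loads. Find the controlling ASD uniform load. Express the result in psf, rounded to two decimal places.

(S or R) → R = 72 psf.
(1) 1.0(36) + 1.0(72) + 0.6(7) = 36.00 + 72.00 + 4.20 = 112.20
(2) 1.0(36) + 0.6(65) + 0.6(64) = 36.00 + 39.00 + 38.40 = 113.40
(3) 1.0(36) = 36.00
(4) 1.0(36) + 1.0(7) + 0.75(72) = 36.00 + 7.00 + 54.00 = 97.00
Combination 2 governs: q = 113.40 psf.

113.40 psf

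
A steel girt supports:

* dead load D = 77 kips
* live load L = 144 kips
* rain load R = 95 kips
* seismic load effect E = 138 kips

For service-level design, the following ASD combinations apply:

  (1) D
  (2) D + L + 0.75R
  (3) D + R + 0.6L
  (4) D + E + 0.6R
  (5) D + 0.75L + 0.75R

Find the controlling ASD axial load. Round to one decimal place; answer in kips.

292.3 kips

(1) 1.0(77) = 77.0
(2) 1.0(77) + 1.0(144) + 0.75(95) = 292.3
(3) 1.0(77) + 1.0(95) + 0.6(144) = 258.4
(4) 1.0(77) + 1.0(138) + 0.6(95) = 272.0
(5) 1.0(77) + 0.75(144) + 0.75(95) = 256.3
Maximum is from combination 2.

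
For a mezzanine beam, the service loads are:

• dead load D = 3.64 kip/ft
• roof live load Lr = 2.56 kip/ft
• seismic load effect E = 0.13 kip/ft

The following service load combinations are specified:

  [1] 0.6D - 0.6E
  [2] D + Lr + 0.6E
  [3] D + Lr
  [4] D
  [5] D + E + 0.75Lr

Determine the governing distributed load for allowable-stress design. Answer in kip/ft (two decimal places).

6.28 kip/ft

[1] 0.6(3.64) - 0.6(0.13) = 2.11
[2] 1.0(3.64) + 1.0(2.56) + 0.6(0.13) = 3.64 + 2.56 + 0.08 = 6.28
[3] 1.0(3.64) + 1.0(2.56) = 3.64 + 2.56 = 6.20
[4] 1.0(3.64) = 3.64
[5] 1.0(3.64) + 1.0(0.13) + 0.75(2.56) = 3.64 + 0.13 + 1.92 = 5.69
The controlling combination is 2, giving 6.28 kip/ft.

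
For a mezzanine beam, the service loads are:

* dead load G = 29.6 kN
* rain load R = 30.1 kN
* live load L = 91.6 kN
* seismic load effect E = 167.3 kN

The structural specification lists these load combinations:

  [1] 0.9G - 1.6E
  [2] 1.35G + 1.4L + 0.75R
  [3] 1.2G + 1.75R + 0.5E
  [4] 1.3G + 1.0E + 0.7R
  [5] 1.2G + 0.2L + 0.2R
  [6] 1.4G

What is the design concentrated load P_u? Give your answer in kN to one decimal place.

[1] 0.9(29.6) - 1.6(167.3) = -241.0
[2] 1.35(29.6) + 1.4(91.6) + 0.75(30.1) = 40.0 + 128.2 + 22.6 = 190.8
[3] 1.2(29.6) + 1.75(30.1) + 0.5(167.3) = 171.8
[4] 1.3(29.6) + 1.0(167.3) + 0.7(30.1) = 38.5 + 167.3 + 21.1 = 226.9
[5] 1.2(29.6) + 0.2(91.6) + 0.2(30.1) = 59.9
[6] 1.4(29.6) = 41.4
Combination 4 governs: P_u = 226.9 kN.

226.9 kN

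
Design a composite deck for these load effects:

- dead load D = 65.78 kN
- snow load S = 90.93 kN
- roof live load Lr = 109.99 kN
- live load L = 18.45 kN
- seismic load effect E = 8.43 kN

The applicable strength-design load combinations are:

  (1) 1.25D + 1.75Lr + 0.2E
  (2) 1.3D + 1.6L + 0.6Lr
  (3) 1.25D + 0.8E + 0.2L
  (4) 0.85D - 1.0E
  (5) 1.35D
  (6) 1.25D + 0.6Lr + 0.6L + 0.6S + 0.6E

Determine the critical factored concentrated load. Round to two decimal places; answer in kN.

276.39 kN

(1) 1.25(65.78) + 1.75(109.99) + 0.2(8.43) = 276.39
(2) 1.3(65.78) + 1.6(18.45) + 0.6(109.99) = 181.03
(3) 1.25(65.78) + 0.8(8.43) + 0.2(18.45) = 82.23 + 6.74 + 3.69 = 92.66
(4) 0.85(65.78) - 1.0(8.43) = 55.91 - 8.43 = 47.48
(5) 1.35(65.78) = 88.80
(6) 1.25(65.78) + 0.6(109.99) + 0.6(18.45) + 0.6(90.93) + 0.6(8.43) = 82.23 + 65.99 + 11.07 + 54.56 + 5.06 = 218.91
Combination 1 governs: P_u = 276.39 kN.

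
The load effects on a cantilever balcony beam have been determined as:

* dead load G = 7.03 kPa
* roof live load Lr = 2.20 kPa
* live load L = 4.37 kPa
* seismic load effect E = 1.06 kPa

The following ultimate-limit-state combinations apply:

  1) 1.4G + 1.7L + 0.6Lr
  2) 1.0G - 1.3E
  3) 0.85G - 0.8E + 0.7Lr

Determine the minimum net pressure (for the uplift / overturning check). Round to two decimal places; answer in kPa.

1) 1.4(7.03) + 1.7(4.37) + 0.6(2.20) = 9.84 + 7.43 + 1.32 = 18.59
2) 1.0(7.03) - 1.3(1.06) = 7.03 - 1.38 = 5.65
3) 0.85(7.03) - 0.8(1.06) + 0.7(2.20) = 5.98 - 0.85 + 1.54 = 6.67
Combination 2 gives the minimum: 5.65 kPa.

5.65 kPa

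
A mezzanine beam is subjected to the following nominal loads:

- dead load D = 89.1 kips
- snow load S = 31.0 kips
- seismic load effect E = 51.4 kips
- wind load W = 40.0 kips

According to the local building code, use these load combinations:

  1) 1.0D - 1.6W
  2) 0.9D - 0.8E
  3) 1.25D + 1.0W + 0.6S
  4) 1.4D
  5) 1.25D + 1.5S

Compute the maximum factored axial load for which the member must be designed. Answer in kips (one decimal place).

1) 1.0(89.1) - 1.6(40.0) = 89.1 - 64.0 = 25.1
2) 0.9(89.1) - 0.8(51.4) = 80.2 - 41.1 = 39.1
3) 1.25(89.1) + 1.0(40.0) + 0.6(31.0) = 111.4 + 40.0 + 18.6 = 170.0
4) 1.4(89.1) = 124.7
5) 1.25(89.1) + 1.5(31.0) = 111.4 + 46.5 = 157.9
The controlling combination is 3, giving 170.0 kips.

170.0 kips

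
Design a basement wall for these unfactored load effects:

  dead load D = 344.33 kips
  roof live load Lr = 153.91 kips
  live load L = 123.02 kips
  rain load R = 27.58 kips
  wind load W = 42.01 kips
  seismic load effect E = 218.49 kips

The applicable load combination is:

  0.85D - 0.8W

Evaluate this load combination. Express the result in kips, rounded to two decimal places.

259.07 kips

0.85(344.33) - 0.8(42.01) = 292.68 - 33.61 = 259.07
P_u = 259.07 kips.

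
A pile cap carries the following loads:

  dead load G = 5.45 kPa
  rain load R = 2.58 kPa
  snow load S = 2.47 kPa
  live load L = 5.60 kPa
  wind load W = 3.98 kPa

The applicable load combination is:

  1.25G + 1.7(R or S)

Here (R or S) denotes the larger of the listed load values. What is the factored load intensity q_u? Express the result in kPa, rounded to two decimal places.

(R or S) → R = 2.58 kPa.
1.25(5.45) + 1.7(2.58) = 6.81 + 4.39 = 11.20
q_u = 11.20 kPa.

11.20 kPa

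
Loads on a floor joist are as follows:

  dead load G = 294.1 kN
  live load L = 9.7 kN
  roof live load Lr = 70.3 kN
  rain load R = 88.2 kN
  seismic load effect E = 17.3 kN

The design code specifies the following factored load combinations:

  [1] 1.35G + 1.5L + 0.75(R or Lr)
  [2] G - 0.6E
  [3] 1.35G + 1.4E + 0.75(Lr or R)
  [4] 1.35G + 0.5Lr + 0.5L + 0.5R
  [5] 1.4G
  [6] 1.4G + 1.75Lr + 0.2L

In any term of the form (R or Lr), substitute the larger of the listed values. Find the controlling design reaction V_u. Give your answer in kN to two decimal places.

(R or Lr) → R = 88.2 kN; (Lr or R) → R = 88.2 kN.
[1] 1.35(294.1) + 1.5(9.7) + 0.75(88.2) = 397.04 + 14.55 + 66.15 = 477.74
[2] 1.0(294.1) - 0.6(17.3) = 294.10 - 10.38 = 283.72
[3] 1.35(294.1) + 1.4(17.3) + 0.75(88.2) = 397.04 + 24.22 + 66.15 = 487.41
[4] 1.35(294.1) + 0.5(70.3) + 0.5(9.7) + 0.5(88.2) = 397.04 + 35.15 + 4.85 + 44.10 = 481.14
[5] 1.4(294.1) = 411.74
[6] 1.4(294.1) + 1.75(70.3) + 0.2(9.7) = 411.74 + 123.03 + 1.94 = 536.71
The controlling combination is 6, giving 536.71 kN.

536.71 kN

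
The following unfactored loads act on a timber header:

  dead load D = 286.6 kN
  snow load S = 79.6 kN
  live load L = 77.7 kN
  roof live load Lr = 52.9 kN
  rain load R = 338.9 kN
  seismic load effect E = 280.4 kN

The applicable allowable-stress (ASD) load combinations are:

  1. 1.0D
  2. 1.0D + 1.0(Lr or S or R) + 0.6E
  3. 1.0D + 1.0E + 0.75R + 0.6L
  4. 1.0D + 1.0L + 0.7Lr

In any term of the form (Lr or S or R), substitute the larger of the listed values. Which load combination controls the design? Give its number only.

(Lr or S or R) → R = 338.9 kN.
1. 1.0(286.6) = 286.6
2. 1.0(286.6) + 1.0(338.9) + 0.6(280.4) = 286.6 + 338.9 + 168.2 = 793.7
3. 1.0(286.6) + 1.0(280.4) + 0.75(338.9) + 0.6(77.7) = 286.6 + 280.4 + 254.2 + 46.6 = 867.8
4. 1.0(286.6) + 1.0(77.7) + 0.7(52.9) = 286.6 + 77.7 + 37.0 = 401.3
The largest value is 867.8 kN from combination 3.

Combination 3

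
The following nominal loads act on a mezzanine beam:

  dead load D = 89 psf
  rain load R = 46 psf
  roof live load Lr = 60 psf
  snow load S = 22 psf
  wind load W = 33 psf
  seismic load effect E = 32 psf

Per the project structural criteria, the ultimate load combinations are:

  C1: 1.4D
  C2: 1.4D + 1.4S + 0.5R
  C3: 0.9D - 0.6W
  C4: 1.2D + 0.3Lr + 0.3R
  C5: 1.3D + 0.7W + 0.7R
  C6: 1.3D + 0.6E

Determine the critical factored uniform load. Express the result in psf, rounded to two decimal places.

178.40 psf

C1: 1.4(89) = 124.60
C2: 1.4(89) + 1.4(22) + 0.5(46) = 178.40
C3: 0.9(89) - 0.6(33) = 60.30
C4: 1.2(89) + 0.3(60) + 0.3(46) = 138.60
C5: 1.3(89) + 0.7(33) + 0.7(46) = 171.00
C6: 1.3(89) + 0.6(32) = 134.90
Maximum is from combination 2.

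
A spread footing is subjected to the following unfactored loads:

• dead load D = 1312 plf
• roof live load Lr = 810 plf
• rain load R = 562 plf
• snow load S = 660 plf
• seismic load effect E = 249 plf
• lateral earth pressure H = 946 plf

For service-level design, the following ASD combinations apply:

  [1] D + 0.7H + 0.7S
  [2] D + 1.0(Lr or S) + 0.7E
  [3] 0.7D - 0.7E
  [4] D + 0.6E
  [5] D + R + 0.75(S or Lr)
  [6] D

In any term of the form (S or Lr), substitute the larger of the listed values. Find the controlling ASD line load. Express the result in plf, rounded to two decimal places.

2481.50 plf

(Lr or S) → Lr = 810 plf; (S or Lr) → Lr = 810 plf.
[1] 1.0(1312) + 0.7(946) + 0.7(660) = 1312.00 + 662.20 + 462.00 = 2436.20
[2] 1.0(1312) + 1.0(810) + 0.7(249) = 1312.00 + 810.00 + 174.30 = 2296.30
[3] 0.7(1312) - 0.7(249) = 918.40 - 174.30 = 744.10
[4] 1.0(1312) + 0.6(249) = 1312.00 + 149.40 = 1461.40
[5] 1.0(1312) + 1.0(562) + 0.75(810) = 1312.00 + 562.00 + 607.50 = 2481.50
[6] 1.0(1312) = 1312.00
Combination 5 governs: w = 2481.50 plf.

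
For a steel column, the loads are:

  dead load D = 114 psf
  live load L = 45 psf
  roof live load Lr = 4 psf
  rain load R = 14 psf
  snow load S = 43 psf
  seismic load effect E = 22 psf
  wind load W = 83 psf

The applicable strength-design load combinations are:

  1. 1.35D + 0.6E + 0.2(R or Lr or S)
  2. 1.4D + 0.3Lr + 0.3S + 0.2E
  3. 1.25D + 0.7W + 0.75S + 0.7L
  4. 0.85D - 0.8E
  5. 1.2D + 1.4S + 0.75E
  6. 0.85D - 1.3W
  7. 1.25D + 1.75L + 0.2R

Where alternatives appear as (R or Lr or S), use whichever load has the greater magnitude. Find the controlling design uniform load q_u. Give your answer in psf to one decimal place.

(R or Lr or S) → S = 43 psf.
1. 1.35(114) + 0.6(22) + 0.2(43) = 153.9 + 13.2 + 8.6 = 175.7
2. 1.4(114) + 0.3(4) + 0.3(43) + 0.2(22) = 159.6 + 1.2 + 12.9 + 4.4 = 178.1
3. 1.25(114) + 0.7(83) + 0.75(43) + 0.7(45) = 142.5 + 58.1 + 32.3 + 31.5 = 264.4
4. 0.85(114) - 0.8(22) = 96.9 - 17.6 = 79.3
5. 1.2(114) + 1.4(43) + 0.75(22) = 136.8 + 60.2 + 16.5 = 213.5
6. 0.85(114) - 1.3(83) = 96.9 - 107.9 = -11.0
7. 1.25(114) + 1.75(45) + 0.2(14) = 142.5 + 78.8 + 2.8 = 224.1
The controlling combination is 3, giving 264.4 psf.

264.4 psf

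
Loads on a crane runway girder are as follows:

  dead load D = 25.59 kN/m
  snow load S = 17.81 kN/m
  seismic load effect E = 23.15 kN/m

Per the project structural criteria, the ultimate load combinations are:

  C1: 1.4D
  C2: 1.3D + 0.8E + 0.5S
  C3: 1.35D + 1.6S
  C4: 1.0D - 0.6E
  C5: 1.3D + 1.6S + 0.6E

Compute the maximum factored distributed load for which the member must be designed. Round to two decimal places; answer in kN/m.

C1: 1.4(25.59) = 35.83
C2: 1.3(25.59) + 0.8(23.15) + 0.5(17.81) = 60.69
C3: 1.35(25.59) + 1.6(17.81) = 63.04
C4: 1.0(25.59) - 0.6(23.15) = 11.70
C5: 1.3(25.59) + 1.6(17.81) + 0.6(23.15) = 75.65
Maximum is from combination 5.

75.65 kN/m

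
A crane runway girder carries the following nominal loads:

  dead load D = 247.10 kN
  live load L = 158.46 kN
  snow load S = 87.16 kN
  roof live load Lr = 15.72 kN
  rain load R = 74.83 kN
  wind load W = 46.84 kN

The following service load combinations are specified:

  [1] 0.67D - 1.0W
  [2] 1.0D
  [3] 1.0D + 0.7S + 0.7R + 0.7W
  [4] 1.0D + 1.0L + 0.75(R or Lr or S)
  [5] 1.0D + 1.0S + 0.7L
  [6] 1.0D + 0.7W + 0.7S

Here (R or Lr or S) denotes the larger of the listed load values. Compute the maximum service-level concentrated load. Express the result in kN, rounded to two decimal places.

(R or Lr or S) → S = 87.16 kN.
[1] 0.67(247.10) - 1.0(46.84) = 165.56 - 46.84 = 118.72
[2] 1.0(247.10) = 247.10
[3] 1.0(247.10) + 0.7(87.16) + 0.7(74.83) + 0.7(46.84) = 247.10 + 61.01 + 52.38 + 32.79 = 393.28
[4] 1.0(247.10) + 1.0(158.46) + 0.75(87.16) = 247.10 + 158.46 + 65.37 = 470.93
[5] 1.0(247.10) + 1.0(87.16) + 0.7(158.46) = 247.10 + 87.16 + 110.92 = 445.18
[6] 1.0(247.10) + 0.7(46.84) + 0.7(87.16) = 247.10 + 32.79 + 61.01 = 340.90
The controlling combination is 4, giving 470.93 kN.

470.93 kN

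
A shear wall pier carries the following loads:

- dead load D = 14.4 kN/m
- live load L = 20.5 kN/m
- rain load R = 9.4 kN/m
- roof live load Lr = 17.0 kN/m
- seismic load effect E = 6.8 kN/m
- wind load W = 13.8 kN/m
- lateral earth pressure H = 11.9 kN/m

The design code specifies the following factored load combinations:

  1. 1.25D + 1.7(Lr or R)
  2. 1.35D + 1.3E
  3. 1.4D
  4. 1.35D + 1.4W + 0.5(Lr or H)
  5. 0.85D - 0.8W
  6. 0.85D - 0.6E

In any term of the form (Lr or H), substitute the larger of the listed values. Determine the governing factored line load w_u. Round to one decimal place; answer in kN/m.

(Lr or R) → Lr = 17.0 kN/m; (Lr or H) → Lr = 17.0 kN/m.
1. 1.25(14.4) + 1.7(17.0) = 18.0 + 28.9 = 46.9
2. 1.35(14.4) + 1.3(6.8) = 28.3
3. 1.4(14.4) = 20.2
4. 1.35(14.4) + 1.4(13.8) + 0.5(17.0) = 47.3
5. 0.85(14.4) - 0.8(13.8) = 12.2 - 11.0 = 1.2
6. 0.85(14.4) - 0.6(6.8) = 8.2
Combination 4 governs: w_u = 47.3 kN/m.

47.3 kN/m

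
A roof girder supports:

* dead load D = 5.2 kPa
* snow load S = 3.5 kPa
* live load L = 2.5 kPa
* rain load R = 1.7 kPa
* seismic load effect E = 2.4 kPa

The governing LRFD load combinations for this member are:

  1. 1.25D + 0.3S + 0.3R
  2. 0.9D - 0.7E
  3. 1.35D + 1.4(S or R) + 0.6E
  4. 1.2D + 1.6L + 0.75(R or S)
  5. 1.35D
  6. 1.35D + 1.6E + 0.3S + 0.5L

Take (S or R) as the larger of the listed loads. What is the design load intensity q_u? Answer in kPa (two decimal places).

(S or R) → S = 3.5 kPa; (R or S) → S = 3.5 kPa.
1. 1.25(5.2) + 0.3(3.5) + 0.3(1.7) = 6.50 + 1.05 + 0.51 = 8.06
2. 0.9(5.2) - 0.7(2.4) = 4.68 - 1.68 = 3.00
3. 1.35(5.2) + 1.4(3.5) + 0.6(2.4) = 7.02 + 4.90 + 1.44 = 13.36
4. 1.2(5.2) + 1.6(2.5) + 0.75(3.5) = 6.24 + 4.00 + 2.63 = 12.87
5. 1.35(5.2) = 7.02
6. 1.35(5.2) + 1.6(2.4) + 0.3(3.5) + 0.5(2.5) = 7.02 + 3.84 + 1.05 + 1.25 = 13.16
Combination 3 governs: q_u = 13.36 kPa.

13.36 kPa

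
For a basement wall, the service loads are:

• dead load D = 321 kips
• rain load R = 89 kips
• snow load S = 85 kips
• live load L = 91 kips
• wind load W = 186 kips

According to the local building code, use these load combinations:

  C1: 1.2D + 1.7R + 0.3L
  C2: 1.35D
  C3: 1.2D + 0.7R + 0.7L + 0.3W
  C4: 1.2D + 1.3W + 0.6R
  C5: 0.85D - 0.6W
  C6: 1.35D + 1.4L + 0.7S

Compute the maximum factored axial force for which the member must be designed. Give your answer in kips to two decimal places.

C1: 1.2(321) + 1.7(89) + 0.3(91) = 385.20 + 151.30 + 27.30 = 563.80
C2: 1.35(321) = 433.35
C3: 1.2(321) + 0.7(89) + 0.7(91) + 0.3(186) = 385.20 + 62.30 + 63.70 + 55.80 = 567.00
C4: 1.2(321) + 1.3(186) + 0.6(89) = 385.20 + 241.80 + 53.40 = 680.40
C5: 0.85(321) - 0.6(186) = 272.85 - 111.60 = 161.25
C6: 1.35(321) + 1.4(91) + 0.7(85) = 433.35 + 127.40 + 59.50 = 620.25
Combination 4 governs: P_u = 680.40 kips.

680.40 kips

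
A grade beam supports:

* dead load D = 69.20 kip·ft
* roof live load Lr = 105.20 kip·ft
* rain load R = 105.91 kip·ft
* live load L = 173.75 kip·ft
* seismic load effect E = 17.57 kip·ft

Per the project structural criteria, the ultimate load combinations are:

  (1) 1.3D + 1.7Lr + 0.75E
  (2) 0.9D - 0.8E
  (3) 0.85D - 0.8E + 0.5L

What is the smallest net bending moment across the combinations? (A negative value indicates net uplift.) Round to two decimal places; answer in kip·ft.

(1) 1.3(69.20) + 1.7(105.20) + 0.75(17.57) = 89.96 + 178.84 + 13.18 = 281.98
(2) 0.9(69.20) - 0.8(17.57) = 62.28 - 14.06 = 48.22
(3) 0.85(69.20) - 0.8(17.57) + 0.5(173.75) = 58.82 - 14.06 + 86.88 = 131.64
Combination 2 gives the minimum: 48.22 kip·ft.

48.22 kip·ft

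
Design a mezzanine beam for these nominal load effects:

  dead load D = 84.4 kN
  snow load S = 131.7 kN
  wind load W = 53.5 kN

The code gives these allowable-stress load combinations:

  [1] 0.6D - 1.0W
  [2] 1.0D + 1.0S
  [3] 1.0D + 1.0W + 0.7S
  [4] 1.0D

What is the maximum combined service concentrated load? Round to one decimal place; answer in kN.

230.1 kN

[1] 0.6(84.4) - 1.0(53.5) = -2.9
[2] 1.0(84.4) + 1.0(131.7) = 216.1
[3] 1.0(84.4) + 1.0(53.5) + 0.7(131.7) = 230.1
[4] 1.0(84.4) = 84.4
Maximum is from combination 3.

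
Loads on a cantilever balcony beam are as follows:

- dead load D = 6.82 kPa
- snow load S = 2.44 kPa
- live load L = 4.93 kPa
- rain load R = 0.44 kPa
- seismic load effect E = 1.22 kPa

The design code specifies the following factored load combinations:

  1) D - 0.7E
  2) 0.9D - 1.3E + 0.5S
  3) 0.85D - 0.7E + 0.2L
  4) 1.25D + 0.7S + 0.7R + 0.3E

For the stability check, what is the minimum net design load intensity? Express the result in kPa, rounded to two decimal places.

5.77 kPa

1) 1.0(6.82) - 0.7(1.22) = 5.97
2) 0.9(6.82) - 1.3(1.22) + 0.5(2.44) = 5.77
3) 0.85(6.82) - 0.7(1.22) + 0.2(4.93) = 5.93
4) 1.25(6.82) + 0.7(2.44) + 0.7(0.44) + 0.3(1.22) = 10.91
Combination 2 gives the minimum: 5.77 kPa.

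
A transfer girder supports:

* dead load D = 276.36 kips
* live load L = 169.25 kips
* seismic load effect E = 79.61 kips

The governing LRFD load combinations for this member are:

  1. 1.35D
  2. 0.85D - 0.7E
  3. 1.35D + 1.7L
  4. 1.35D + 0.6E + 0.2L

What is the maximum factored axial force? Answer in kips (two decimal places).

1. 1.35(276.36) = 373.09
2. 0.85(276.36) - 0.7(79.61) = 234.91 - 55.73 = 179.18
3. 1.35(276.36) + 1.7(169.25) = 660.81
4. 1.35(276.36) + 0.6(79.61) + 0.2(169.25) = 454.70
Combination 3 governs: P_u = 660.81 kips.

660.81 kips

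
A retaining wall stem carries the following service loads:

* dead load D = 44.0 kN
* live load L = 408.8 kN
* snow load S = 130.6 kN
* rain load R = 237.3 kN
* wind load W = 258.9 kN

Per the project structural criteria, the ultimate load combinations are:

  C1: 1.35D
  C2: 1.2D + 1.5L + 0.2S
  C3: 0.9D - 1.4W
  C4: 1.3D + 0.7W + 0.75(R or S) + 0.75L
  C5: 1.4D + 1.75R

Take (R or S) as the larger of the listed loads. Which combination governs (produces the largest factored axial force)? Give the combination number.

Combination 4

(R or S) → R = 237.3 kN.
C1: 1.35(44.0) = 59.4
C2: 1.2(44.0) + 1.5(408.8) + 0.2(130.6) = 52.8 + 613.2 + 26.1 = 692.1
C3: 0.9(44.0) - 1.4(258.9) = 39.6 - 362.5 = -322.9
C4: 1.3(44.0) + 0.7(258.9) + 0.75(237.3) + 0.75(408.8) = 57.2 + 181.2 + 178.0 + 306.6 = 723.0
C5: 1.4(44.0) + 1.75(237.3) = 61.6 + 415.3 = 476.9
The largest value is 723.0 kN from combination 4.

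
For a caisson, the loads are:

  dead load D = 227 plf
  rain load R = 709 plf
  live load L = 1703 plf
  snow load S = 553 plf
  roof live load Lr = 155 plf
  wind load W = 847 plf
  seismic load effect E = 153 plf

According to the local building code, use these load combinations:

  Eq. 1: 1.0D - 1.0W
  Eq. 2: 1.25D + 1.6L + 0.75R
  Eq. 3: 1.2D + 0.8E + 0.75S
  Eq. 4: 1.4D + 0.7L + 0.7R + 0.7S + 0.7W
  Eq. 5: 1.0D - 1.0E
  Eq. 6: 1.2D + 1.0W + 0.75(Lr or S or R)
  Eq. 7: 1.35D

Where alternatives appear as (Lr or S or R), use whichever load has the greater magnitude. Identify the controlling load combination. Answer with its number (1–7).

Combination 2

(Lr or S or R) → R = 709 plf.
Eq. 1: 1.0(227) - 1.0(847) = 227.0 - 847.0 = -620.0
Eq. 2: 1.25(227) + 1.6(1703) + 0.75(709) = 3540.3
Eq. 3: 1.2(227) + 0.8(153) + 0.75(553) = 272.4 + 122.4 + 414.8 = 809.6
Eq. 4: 1.4(227) + 0.7(1703) + 0.7(709) + 0.7(553) + 0.7(847) = 317.8 + 1192.1 + 496.3 + 387.1 + 592.9 = 2986.2
Eq. 5: 1.0(227) - 1.0(153) = 227.0 - 153.0 = 74.0
Eq. 6: 1.2(227) + 1.0(847) + 0.75(709) = 272.4 + 847.0 + 531.8 = 1651.2
Eq. 7: 1.35(227) = 306.5
The largest value is 3540.3 plf from combination 2.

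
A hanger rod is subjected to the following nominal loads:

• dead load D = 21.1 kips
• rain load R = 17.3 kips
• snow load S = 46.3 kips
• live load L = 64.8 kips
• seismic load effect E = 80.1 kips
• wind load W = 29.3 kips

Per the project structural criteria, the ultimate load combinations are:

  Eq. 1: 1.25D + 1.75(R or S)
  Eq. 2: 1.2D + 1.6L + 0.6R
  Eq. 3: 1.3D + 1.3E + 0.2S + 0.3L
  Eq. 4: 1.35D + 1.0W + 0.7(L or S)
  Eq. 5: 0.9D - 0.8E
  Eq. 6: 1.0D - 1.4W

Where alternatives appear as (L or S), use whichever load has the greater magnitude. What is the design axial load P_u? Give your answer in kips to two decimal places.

(R or S) → S = 46.3 kips; (L or S) → L = 64.8 kips.
Eq. 1: 1.25(21.1) + 1.75(46.3) = 107.40
Eq. 2: 1.2(21.1) + 1.6(64.8) + 0.6(17.3) = 139.38
Eq. 3: 1.3(21.1) + 1.3(80.1) + 0.2(46.3) + 0.3(64.8) = 160.26
Eq. 4: 1.35(21.1) + 1.0(29.3) + 0.7(64.8) = 103.15
Eq. 5: 0.9(21.1) - 0.8(80.1) = -45.09
Eq. 6: 1.0(21.1) - 1.4(29.3) = -19.92
The controlling combination is 3, giving 160.26 kips.

160.26 kips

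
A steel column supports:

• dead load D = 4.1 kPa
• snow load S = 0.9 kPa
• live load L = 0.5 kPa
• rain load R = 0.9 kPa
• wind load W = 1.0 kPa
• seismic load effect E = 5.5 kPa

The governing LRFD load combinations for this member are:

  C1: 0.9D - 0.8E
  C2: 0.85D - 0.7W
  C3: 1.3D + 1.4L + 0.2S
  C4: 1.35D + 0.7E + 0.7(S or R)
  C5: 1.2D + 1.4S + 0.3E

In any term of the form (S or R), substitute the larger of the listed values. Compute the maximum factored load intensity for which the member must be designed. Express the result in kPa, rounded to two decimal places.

(S or R) → S = 0.9 kPa.
C1: 0.9(4.1) - 0.8(5.5) = 3.69 - 4.40 = -0.71
C2: 0.85(4.1) - 0.7(1.0) = 3.49 - 0.70 = 2.79
C3: 1.3(4.1) + 1.4(0.5) + 0.2(0.9) = 5.33 + 0.70 + 0.18 = 6.21
C4: 1.35(4.1) + 0.7(5.5) + 0.7(0.9) = 5.54 + 3.85 + 0.63 = 10.02
C5: 1.2(4.1) + 1.4(0.9) + 0.3(5.5) = 4.92 + 1.26 + 1.65 = 7.83
Combination 4 governs: q_u = 10.02 kPa.

10.02 kPa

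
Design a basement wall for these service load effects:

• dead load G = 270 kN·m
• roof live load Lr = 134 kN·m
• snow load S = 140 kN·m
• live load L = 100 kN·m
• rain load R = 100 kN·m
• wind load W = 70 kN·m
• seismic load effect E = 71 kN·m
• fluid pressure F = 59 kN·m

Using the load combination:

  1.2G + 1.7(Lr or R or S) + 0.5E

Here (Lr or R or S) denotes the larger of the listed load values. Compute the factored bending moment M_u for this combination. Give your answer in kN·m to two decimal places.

(Lr or R or S) → S = 140 kN·m.
1.2(270) + 1.7(140) + 0.5(71) = 597.50
M_u = 597.50 kN·m.

597.50 kN·m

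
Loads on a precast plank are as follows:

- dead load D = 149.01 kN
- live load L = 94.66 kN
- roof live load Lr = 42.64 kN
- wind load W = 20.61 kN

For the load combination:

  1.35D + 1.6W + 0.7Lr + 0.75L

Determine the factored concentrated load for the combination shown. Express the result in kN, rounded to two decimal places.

334.98 kN

1.35(149.01) + 1.6(20.61) + 0.7(42.64) + 0.75(94.66) = 334.98
P_u = 334.98 kN.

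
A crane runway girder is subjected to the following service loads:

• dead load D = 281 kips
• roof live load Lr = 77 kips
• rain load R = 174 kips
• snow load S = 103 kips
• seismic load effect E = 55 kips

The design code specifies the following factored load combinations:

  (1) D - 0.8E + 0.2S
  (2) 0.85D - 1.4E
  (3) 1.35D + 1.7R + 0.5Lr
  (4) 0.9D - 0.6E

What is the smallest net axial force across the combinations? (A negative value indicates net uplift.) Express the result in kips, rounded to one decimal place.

(1) 1.0(281) - 0.8(55) + 0.2(103) = 281.0 - 44.0 + 20.6 = 257.6
(2) 0.85(281) - 1.4(55) = 238.9 - 77.0 = 161.9
(3) 1.35(281) + 1.7(174) + 0.5(77) = 379.4 + 295.8 + 38.5 = 713.7
(4) 0.9(281) - 0.6(55) = 252.9 - 33.0 = 219.9
Combination 2 gives the minimum: 161.9 kips.

161.9 kips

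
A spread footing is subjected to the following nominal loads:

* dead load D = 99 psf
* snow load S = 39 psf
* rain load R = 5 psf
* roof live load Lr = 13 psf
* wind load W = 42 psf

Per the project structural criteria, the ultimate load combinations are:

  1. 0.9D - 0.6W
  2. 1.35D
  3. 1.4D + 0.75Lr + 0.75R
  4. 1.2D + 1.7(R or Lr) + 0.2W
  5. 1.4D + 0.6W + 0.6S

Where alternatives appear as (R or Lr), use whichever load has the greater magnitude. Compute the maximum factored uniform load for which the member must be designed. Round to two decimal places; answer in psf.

187.20 psf

(R or Lr) → Lr = 13 psf.
1. 0.9(99) - 0.6(42) = 63.90
2. 1.35(99) = 133.65
3. 1.4(99) + 0.75(13) + 0.75(5) = 152.10
4. 1.2(99) + 1.7(13) + 0.2(42) = 149.30
5. 1.4(99) + 0.6(42) + 0.6(39) = 187.20
Combination 5 governs: q_u = 187.20 psf.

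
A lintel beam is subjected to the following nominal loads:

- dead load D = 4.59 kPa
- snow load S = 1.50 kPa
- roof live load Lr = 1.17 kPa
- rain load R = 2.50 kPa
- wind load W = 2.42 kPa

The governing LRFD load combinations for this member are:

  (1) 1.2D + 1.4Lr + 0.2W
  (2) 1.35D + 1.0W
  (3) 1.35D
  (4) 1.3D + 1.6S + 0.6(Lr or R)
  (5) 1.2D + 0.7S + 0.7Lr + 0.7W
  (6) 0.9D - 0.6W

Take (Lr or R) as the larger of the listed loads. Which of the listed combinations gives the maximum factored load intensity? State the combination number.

Combination 4

(Lr or R) → R = 2.50 kPa.
(1) 1.2(4.59) + 1.4(1.17) + 0.2(2.42) = 5.51 + 1.64 + 0.48 = 7.63
(2) 1.35(4.59) + 1.0(2.42) = 6.20 + 2.42 = 8.62
(3) 1.35(4.59) = 6.20
(4) 1.3(4.59) + 1.6(1.50) + 0.6(2.50) = 5.97 + 2.40 + 1.50 = 9.87
(5) 1.2(4.59) + 0.7(1.50) + 0.7(1.17) + 0.7(2.42) = 5.51 + 1.05 + 0.82 + 1.69 = 9.07
(6) 0.9(4.59) - 0.6(2.42) = 4.13 - 1.45 = 2.68
The largest value is 9.87 kPa from combination 4.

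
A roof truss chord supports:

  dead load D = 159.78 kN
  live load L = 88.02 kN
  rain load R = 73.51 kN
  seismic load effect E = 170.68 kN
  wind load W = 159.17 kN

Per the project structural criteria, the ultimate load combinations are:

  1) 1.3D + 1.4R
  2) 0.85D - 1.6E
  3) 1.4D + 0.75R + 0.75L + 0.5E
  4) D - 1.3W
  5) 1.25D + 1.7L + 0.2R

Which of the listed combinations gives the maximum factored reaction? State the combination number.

1) 1.3(159.78) + 1.4(73.51) = 310.63
2) 0.85(159.78) - 1.6(170.68) = 135.81 - 273.09 = -137.28
3) 1.4(159.78) + 0.75(73.51) + 0.75(88.02) + 0.5(170.68) = 223.69 + 55.13 + 66.02 + 85.34 = 430.18
4) 1.0(159.78) - 1.3(159.17) = 159.78 - 206.92 = -47.14
5) 1.25(159.78) + 1.7(88.02) + 0.2(73.51) = 199.73 + 149.63 + 14.70 = 364.06
The largest value is 430.18 kN from combination 3.

Combination 3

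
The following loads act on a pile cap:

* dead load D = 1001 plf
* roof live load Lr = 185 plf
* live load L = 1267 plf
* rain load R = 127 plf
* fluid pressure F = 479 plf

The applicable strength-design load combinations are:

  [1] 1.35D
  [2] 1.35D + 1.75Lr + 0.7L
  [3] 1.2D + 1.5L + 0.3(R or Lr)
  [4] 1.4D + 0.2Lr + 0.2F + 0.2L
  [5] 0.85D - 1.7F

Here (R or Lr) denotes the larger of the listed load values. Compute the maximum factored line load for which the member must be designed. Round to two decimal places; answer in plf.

(R or Lr) → Lr = 185 plf.
[1] 1.35(1001) = 1351.35
[2] 1.35(1001) + 1.75(185) + 0.7(1267) = 1351.35 + 323.75 + 886.90 = 2562.00
[3] 1.2(1001) + 1.5(1267) + 0.3(185) = 1201.20 + 1900.50 + 55.50 = 3157.20
[4] 1.4(1001) + 0.2(185) + 0.2(479) + 0.2(1267) = 1401.40 + 37.00 + 95.80 + 253.40 = 1787.60
[5] 0.85(1001) - 1.7(479) = 850.85 - 814.30 = 36.55
Combination 3 governs: w_u = 3157.20 plf.

3157.20 plf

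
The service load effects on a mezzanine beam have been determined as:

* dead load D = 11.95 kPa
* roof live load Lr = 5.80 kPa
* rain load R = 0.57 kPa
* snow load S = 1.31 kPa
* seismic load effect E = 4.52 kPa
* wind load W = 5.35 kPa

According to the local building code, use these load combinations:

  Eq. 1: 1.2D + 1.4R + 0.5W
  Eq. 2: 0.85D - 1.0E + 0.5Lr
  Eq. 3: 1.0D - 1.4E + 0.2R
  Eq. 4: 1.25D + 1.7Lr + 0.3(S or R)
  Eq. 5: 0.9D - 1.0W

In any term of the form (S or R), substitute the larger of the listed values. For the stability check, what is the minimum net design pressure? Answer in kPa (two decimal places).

5.41 kPa

(S or R) → S = 1.31 kPa.
Eq. 1: 1.2(11.95) + 1.4(0.57) + 0.5(5.35) = 17.81
Eq. 2: 0.85(11.95) - 1.0(4.52) + 0.5(5.80) = 10.16 - 4.52 + 2.90 = 8.54
Eq. 3: 1.0(11.95) - 1.4(4.52) + 0.2(0.57) = 5.74
Eq. 4: 1.25(11.95) + 1.7(5.80) + 0.3(1.31) = 14.94 + 9.86 + 0.39 = 25.19
Eq. 5: 0.9(11.95) - 1.0(5.35) = 10.76 - 5.35 = 5.41
Combination 5 gives the minimum: 5.41 kPa.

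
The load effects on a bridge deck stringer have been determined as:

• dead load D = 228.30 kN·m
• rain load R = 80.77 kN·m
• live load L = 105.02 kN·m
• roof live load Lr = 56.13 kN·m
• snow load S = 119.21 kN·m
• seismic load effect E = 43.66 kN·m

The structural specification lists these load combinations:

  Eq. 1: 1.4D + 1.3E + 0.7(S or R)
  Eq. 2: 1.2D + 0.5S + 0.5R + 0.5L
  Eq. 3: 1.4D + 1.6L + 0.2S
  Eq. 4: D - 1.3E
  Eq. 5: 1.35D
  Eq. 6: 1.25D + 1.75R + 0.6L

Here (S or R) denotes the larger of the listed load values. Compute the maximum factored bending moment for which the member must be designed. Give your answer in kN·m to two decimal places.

(S or R) → S = 119.21 kN·m.
Eq. 1: 1.4(228.30) + 1.3(43.66) + 0.7(119.21) = 319.62 + 56.76 + 83.45 = 459.83
Eq. 2: 1.2(228.30) + 0.5(119.21) + 0.5(80.77) + 0.5(105.02) = 426.46
Eq. 3: 1.4(228.30) + 1.6(105.02) + 0.2(119.21) = 319.62 + 168.03 + 23.84 = 511.49
Eq. 4: 1.0(228.30) - 1.3(43.66) = 228.30 - 56.76 = 171.54
Eq. 5: 1.35(228.30) = 308.21
Eq. 6: 1.25(228.30) + 1.75(80.77) + 0.6(105.02) = 489.73
Maximum is from combination 3.

511.49 kN·m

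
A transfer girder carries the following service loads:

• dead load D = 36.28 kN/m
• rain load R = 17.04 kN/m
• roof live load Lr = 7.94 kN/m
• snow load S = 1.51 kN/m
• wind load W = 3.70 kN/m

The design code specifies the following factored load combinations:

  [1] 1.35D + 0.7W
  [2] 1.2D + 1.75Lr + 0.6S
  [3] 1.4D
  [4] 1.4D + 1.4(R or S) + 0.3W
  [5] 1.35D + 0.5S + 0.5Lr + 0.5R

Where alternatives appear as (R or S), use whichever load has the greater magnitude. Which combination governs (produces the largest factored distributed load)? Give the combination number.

(R or S) → R = 17.04 kN/m.
[1] 1.35(36.28) + 0.7(3.70) = 48.98 + 2.59 = 51.57
[2] 1.2(36.28) + 1.75(7.94) + 0.6(1.51) = 58.34
[3] 1.4(36.28) = 50.79
[4] 1.4(36.28) + 1.4(17.04) + 0.3(3.70) = 50.79 + 23.86 + 1.11 = 75.76
[5] 1.35(36.28) + 0.5(1.51) + 0.5(7.94) + 0.5(17.04) = 62.22
The largest value is 75.76 kN/m from combination 4.

Combination 4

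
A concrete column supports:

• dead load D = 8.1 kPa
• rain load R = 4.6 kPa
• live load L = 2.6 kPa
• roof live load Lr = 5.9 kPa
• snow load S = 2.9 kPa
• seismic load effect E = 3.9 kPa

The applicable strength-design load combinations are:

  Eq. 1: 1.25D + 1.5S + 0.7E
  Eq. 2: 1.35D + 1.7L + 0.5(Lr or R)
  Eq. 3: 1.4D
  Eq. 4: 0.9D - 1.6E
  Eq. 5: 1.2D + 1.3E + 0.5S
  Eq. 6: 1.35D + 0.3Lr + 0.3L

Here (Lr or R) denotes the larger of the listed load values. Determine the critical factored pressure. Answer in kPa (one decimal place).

18.3 kPa

(Lr or R) → Lr = 5.9 kPa.
Eq. 1: 1.25(8.1) + 1.5(2.9) + 0.7(3.9) = 17.2
Eq. 2: 1.35(8.1) + 1.7(2.6) + 0.5(5.9) = 18.3
Eq. 3: 1.4(8.1) = 11.3
Eq. 4: 0.9(8.1) - 1.6(3.9) = 1.1
Eq. 5: 1.2(8.1) + 1.3(3.9) + 0.5(2.9) = 16.2
Eq. 6: 1.35(8.1) + 0.3(5.9) + 0.3(2.6) = 13.5
Maximum is from combination 2.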